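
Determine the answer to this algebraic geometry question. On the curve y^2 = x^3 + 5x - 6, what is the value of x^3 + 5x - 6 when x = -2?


Compute x^3 + 5x - 6 at x = -2:
x^3 = (-2)^3 = -8
5*x = 5*(-2) = -10
Sum: -8 - 10 - 6 = -24

-24


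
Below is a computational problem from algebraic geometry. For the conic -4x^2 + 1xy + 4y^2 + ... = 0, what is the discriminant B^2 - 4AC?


The discriminant of a conic Ax^2 + Bxy + Cy^2 + ... = 0 is B^2 - 4AC.
B^2 = 1^2 = 1
4AC = 4*(-4)*4 = -64
Discriminant = 1 + 64 = 65

65


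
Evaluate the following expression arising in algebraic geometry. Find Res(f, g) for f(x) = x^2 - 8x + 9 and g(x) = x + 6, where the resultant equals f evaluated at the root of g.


For Res(f, x - c), we evaluate f at x = c.
f(-6) = (-6)^2 - 8*(-6) + 9
= 36 + 48 + 9
= 84 + 9 = 93
Res(f, g) = 93

93


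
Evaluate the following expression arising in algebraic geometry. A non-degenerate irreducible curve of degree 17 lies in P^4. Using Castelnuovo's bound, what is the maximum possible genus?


Castelnuovo's bound: write d - 1 = m(r-1) + epsilon with 0 <= epsilon < r-1.
d - 1 = 17 - 1 = 16
r - 1 = 4 - 1 = 3
16 = 5*3 + 1, so m = 5, epsilon = 1
pi(d, r) = m(m-1)(r-1)/2 + m*epsilon
= 5*4*3/2 + 5*1
= 60/2 + 5
= 30 + 5 = 35

35


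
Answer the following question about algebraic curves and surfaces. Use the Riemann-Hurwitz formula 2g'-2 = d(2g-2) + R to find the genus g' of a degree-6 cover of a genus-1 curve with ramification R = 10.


Riemann-Hurwitz formula: 2g' - 2 = d(2g - 2) + R
Given: d = 6, g = 1, R = 10
2g' - 2 = 6*(2*1 - 2) + 10
2g' - 2 = 6*0 + 10
2g' - 2 = 0 + 10 = 10
2g' = 12
g' = 6

6


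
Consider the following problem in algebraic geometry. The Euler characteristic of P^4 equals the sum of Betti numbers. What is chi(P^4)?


The complex projective space P^4 has one cell in each even real dimension 0, 2, ..., 8.
The cohomology groups are H^{2k}(P^4) = Z for k = 0,...,4, and 0 otherwise.
Euler characteristic = sum of Betti numbers = 1 per even-dimensional cohomology group.
chi(P^4) = 4 + 1 = 5

5


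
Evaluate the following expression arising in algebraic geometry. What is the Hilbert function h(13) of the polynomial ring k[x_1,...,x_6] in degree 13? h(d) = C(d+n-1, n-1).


The Hilbert function for the polynomial ring in 6 variables is:
h(d) = C(d+n-1, n-1)
h(13) = C(13+6-1, 6-1) = C(18, 5)
= 18! / (5! * 13!)
= 8568

8568


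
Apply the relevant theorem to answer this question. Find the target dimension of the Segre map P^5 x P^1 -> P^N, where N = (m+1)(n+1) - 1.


The Segre embedding maps P^m x P^n into P^N via
all products of coordinates from each factor.
N = (m+1)(n+1) - 1
N = (5+1)(1+1) - 1
N = 6*2 - 1
N = 12 - 1 = 11

11


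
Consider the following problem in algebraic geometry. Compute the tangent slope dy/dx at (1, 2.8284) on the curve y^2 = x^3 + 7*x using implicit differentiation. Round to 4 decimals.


Using implicit differentiation of y^2 = x^3 + 7*x:
2y * dy/dx = 3x^2 + 7
dy/dx = (3x^2 + 7)/(2y)
Numerator: 3*1^2 + 7 = 10
Denominator: 2*2.8284 = 5.6568
dy/dx = 10/5.6568 = 1.7678

1.7678


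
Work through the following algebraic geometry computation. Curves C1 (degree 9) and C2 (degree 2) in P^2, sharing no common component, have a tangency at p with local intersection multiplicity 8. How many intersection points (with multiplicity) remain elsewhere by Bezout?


By Bezout's theorem, the total intersection number is d1 * d2.
Total = 9 * 2 = 18
Intersection multiplicity at p = 8
Remaining intersections = 18 - 8 = 10

10


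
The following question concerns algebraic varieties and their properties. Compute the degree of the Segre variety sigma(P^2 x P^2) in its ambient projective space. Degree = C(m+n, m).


The degree of the Segre variety P^2 x P^2 is C(m+n, m).
= C(4, 2)
= 6

6


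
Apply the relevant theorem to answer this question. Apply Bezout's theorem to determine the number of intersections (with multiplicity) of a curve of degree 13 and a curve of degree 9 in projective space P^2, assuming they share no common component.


Bezout's theorem states the intersection count equals the product of degrees.
Intersection count = 13 * 9 = 117

117


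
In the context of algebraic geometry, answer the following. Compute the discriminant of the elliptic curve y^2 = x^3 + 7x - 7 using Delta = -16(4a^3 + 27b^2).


Compute each component:
4a^3 = 4*7^3 = 4*343 = 1372
27b^2 = 27*(-7)^2 = 27*49 = 1323
4a^3 + 27b^2 = 1372 + 1323 = 2695
Delta = -16*2695 = -43120

-43120


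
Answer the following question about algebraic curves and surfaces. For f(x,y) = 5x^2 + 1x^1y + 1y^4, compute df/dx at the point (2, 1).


df/dx = 2*5*x^1 + 1*1*x^0*y
At (2,1): 2*5*2^1 + 1*1*2^0*1
= 20 + 1
= 21

21


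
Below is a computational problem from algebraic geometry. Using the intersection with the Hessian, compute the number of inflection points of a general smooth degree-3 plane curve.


For a general smooth plane curve C of degree d, the inflection points are
the intersection of C with its Hessian curve, which has degree 3(d-2).
By Bezout, the total intersection number is d * 3(d-2) = 3 * 3 = 9.
For a general curve every flex is ordinary, so each contributes
multiplicity 1 to C·Hess(C), and the number of distinct inflection
points is 3d(d-2).
Inflection points = 3*3*(3-2) = 3*3*1 = 9

9


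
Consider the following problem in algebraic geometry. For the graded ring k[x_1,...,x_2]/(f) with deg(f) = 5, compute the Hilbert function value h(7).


For R = k[x_1,...,x_n]/(f) with f homogeneous of degree e:
The Hilbert series is (1 - t^e)/(1 - t)^n.
So h(d) = C(d+n-1, n-1) - C(d-e+n-1, n-1) for d >= e.
With n=2, e=5, d=7:
C(7+2-1, 2-1) = C(8, 1) = 8
C(7-5+2-1, 2-1) = C(3, 1) = 3
h(7) = 8 - 3 = 5

5


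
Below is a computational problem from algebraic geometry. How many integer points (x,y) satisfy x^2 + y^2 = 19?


Systematically check integer values of x where x^2 <= 19.
For each valid x, check if 19 - x^2 is a perfect square.
Total integer solutions found: 0

0


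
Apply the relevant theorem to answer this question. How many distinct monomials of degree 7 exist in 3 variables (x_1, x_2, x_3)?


The number of degree-7 monomials in 3 variables is C(d+n-1, n-1).
= C(7+3-1, 3-1) = C(9, 2)
= 36

36


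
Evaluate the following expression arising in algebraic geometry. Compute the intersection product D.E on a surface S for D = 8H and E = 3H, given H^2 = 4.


Using bilinearity of the intersection pairing on a surface S:
(aH).(bH) = ab * (H.H)
We have H^2 = 4.
D.E = (8H).(3H) = 8*3*4
= 24*4
= 96

96


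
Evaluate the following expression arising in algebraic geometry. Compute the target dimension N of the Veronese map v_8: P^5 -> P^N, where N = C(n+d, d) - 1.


The Veronese embedding v_d: P^n -> P^N maps each point to all
degree-d monomials in n+1 homogeneous coordinates.
N = C(n+d, d) - 1
N = C(5+8, 8) - 1
N = C(13, 8) - 1
C(13, 8) = 1287
N = 1287 - 1 = 1286

1286


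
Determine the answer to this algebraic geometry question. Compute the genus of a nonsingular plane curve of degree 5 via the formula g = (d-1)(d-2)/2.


Using the genus formula for smooth plane curves:
g = (d-1)(d-2)/2
g = (5-1)(5-2)/2
g = 4*3/2
g = 12/2 = 6

6


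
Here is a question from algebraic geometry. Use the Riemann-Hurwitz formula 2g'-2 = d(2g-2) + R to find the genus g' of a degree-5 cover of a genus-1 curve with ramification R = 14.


Riemann-Hurwitz formula: 2g' - 2 = d(2g - 2) + R
Given: d = 5, g = 1, R = 14
2g' - 2 = 5*(2*1 - 2) + 14
2g' - 2 = 5*0 + 14
2g' - 2 = 0 + 14 = 14
2g' = 16
g' = 8

8


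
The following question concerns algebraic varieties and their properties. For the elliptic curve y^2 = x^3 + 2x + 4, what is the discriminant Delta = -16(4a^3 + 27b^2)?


Compute each component:
4a^3 = 4*2^3 = 4*8 = 32
27b^2 = 27*4^2 = 27*16 = 432
4a^3 + 27b^2 = 32 + 432 = 464
Delta = -16*464 = -7424

-7424


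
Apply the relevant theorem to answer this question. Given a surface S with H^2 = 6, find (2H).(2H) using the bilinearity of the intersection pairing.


Using bilinearity of the intersection pairing on a surface S:
(aH).(bH) = ab * (H.H)
We have H^2 = 6.
D.E = (2H).(2H) = 2*2*6
= 4*6
= 24

24


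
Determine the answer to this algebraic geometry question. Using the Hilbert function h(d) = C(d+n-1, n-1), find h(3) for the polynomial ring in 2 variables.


The Hilbert function for the polynomial ring in 2 variables is:
h(d) = C(d+n-1, n-1)
h(3) = C(3+2-1, 2-1) = C(4, 1)
= 4! / (1! * 3!)
= 4

4


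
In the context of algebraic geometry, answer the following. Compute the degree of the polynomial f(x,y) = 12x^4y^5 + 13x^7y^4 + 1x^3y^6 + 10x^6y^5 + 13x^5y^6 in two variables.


Examine each term for its total degree (sum of exponents).
  Term '12x^4y^5' has total degree 4+5 = 9.
  Term '13x^7y^4' has total degree 7+4 = 11.
  Term '1x^3y^6' has total degree 3+6 = 9.
  Term '10x^6y^5' has total degree 6+5 = 11.
  Term '13x^5y^6' has total degree 5+6 = 11.
The maximum total degree among all terms is 11.

11


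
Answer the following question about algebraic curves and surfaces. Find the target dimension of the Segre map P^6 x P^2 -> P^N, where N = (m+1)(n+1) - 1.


The Segre embedding maps P^m x P^n into P^N via
all products of coordinates from each factor.
N = (m+1)(n+1) - 1
N = (6+1)(2+1) - 1
N = 7*3 - 1
N = 21 - 1 = 20

20


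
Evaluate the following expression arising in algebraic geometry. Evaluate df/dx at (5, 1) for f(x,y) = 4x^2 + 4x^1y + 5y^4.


df/dx = 2*4*x^1 + 1*4*x^0*y
At (5,1): 2*4*5^1 + 1*4*5^0*1
= 40 + 4
= 44

44


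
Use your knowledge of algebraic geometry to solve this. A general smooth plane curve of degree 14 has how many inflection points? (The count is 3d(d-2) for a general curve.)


For a general smooth plane curve C of degree d, the inflection points are
the intersection of C with its Hessian curve, which has degree 3(d-2).
By Bezout, the total intersection number is d * 3(d-2) = 14 * 36 = 504.
For a general curve every flex is ordinary, so each contributes
multiplicity 1 to C·Hess(C), and the number of distinct inflection
points is 3d(d-2).
Inflection points = 3*14*(14-2) = 3*14*12 = 504

504


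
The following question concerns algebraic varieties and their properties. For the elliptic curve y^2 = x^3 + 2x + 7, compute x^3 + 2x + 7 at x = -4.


Compute x^3 + 2x + 7 at x = -4:
x^3 = (-4)^3 = -64
2*x = 2*(-4) = -8
Sum: -64 - 8 + 7 = -65

-65


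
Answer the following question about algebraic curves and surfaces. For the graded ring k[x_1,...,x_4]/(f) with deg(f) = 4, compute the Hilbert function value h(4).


For R = k[x_1,...,x_n]/(f) with f homogeneous of degree e:
The Hilbert series is (1 - t^e)/(1 - t)^n.
So h(d) = C(d+n-1, n-1) - C(d-e+n-1, n-1) for d >= e.
With n=4, e=4, d=4:
C(4+4-1, 4-1) = C(7, 3) = 35
C(4-4+4-1, 4-1) = C(3, 3) = 1
h(4) = 35 - 1 = 34

34


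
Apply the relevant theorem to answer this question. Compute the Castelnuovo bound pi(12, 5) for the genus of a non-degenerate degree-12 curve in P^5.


Castelnuovo's bound: write d - 1 = m(r-1) + epsilon with 0 <= epsilon < r-1.
d - 1 = 12 - 1 = 11
r - 1 = 5 - 1 = 4
11 = 2*4 + 3, so m = 2, epsilon = 3
pi(d, r) = m(m-1)(r-1)/2 + m*epsilon
= 2*1*4/2 + 2*3
= 8/2 + 6
= 4 + 6 = 10

10


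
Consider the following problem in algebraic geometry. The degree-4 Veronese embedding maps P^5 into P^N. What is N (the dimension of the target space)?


The Veronese embedding v_d: P^n -> P^N maps each point to all
degree-d monomials in n+1 homogeneous coordinates.
N = C(n+d, d) - 1
N = C(5+4, 4) - 1
N = C(9, 4) - 1
C(9, 4) = 126
N = 126 - 1 = 125

125


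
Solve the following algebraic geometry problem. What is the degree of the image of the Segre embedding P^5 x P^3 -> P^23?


The degree of the Segre variety P^5 x P^3 is C(m+n, m).
= C(8, 5)
= 56

56


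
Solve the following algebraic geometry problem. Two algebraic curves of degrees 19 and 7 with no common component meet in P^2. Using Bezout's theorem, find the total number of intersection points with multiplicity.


Bezout's theorem states the intersection count equals the product of degrees.
Intersection count = 19 * 7 = 133

133


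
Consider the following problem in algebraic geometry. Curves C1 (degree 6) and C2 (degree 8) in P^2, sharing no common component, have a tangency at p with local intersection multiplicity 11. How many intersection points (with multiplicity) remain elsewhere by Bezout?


By Bezout's theorem, the total intersection number is d1 * d2.
Total = 6 * 8 = 48
Intersection multiplicity at p = 11
Remaining intersections = 48 - 11 = 37

37


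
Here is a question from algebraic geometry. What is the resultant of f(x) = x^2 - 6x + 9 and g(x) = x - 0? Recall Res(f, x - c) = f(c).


For Res(f, x - c), we evaluate f at x = c.
f(0) = 0^2 - 6*0 + 9
= 0 + 0 + 9
= 0 + 9 = 9
Res(f, g) = 9

9


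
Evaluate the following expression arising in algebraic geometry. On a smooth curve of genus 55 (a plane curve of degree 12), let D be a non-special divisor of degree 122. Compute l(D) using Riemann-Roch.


First, compute the genus of a smooth plane curve of degree 12:
g = (d-1)(d-2)/2 = (12-1)(12-2)/2 = 55
For a non-special divisor D (i.e., h^1(D) = 0), Riemann-Roch gives:
l(D) = deg(D) - g + 1
Since deg(D) = 122 >= 2g - 1 = 109, D is non-special.
l(D) = 122 - 55 + 1 = 68

68


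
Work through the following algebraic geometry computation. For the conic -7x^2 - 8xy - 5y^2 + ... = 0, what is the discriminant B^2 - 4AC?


The discriminant of a conic Ax^2 + Bxy + Cy^2 + ... = 0 is B^2 - 4AC.
B^2 = (-8)^2 = 64
4AC = 4*(-7)*(-5) = 140
Discriminant = 64 - 140 = -76

-76


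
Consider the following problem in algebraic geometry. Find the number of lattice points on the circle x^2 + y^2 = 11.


Systematically check integer values of x where x^2 <= 11.
For each valid x, check if 11 - x^2 is a perfect square.
Total integer solutions found: 0

0


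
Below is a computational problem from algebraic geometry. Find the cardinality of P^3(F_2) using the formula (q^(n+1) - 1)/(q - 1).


P^3(F_2) has (q^(n+1) - 1)/(q - 1) points.
= 2^3 + 2^2 + 2^1 + 2^0
= 8 + 4 + 2 + 1
= 15

15


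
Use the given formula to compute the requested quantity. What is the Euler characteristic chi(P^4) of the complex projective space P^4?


The complex projective space P^4 has one cell in each even real dimension 0, 2, ..., 8.
The cohomology groups are H^{2k}(P^4) = Z for k = 0,...,4, and 0 otherwise.
Euler characteristic = sum of Betti numbers = 1 per even-dimensional cohomology group.
chi(P^4) = 4 + 1 = 5

5


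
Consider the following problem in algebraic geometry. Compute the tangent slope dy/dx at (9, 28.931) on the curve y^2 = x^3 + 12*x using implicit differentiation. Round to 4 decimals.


Using implicit differentiation of y^2 = x^3 + 12*x:
2y * dy/dx = 3x^2 + 12
dy/dx = (3x^2 + 12)/(2y)
Numerator: 3*9^2 + 12 = 255
Denominator: 2*28.931 = 57.862
dy/dx = 255/57.862 = 4.4070

4.4070


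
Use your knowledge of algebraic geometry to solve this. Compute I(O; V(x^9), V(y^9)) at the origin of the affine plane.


The intersection multiplicity of V(x^a) and V(y^b) at the origin is:
I(O; V(x^9), V(y^9)) = dim_k(k[x,y]/(x^9, y^9))
A basis for k[x,y]/(x^9, y^9) is the set of monomials x^i * y^j
where 0 <= i < 9 and 0 <= j < 9.
The number of such monomials is 9 * 9 = 81

81


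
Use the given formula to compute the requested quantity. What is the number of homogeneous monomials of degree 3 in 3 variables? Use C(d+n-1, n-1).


The number of degree-3 monomials in 3 variables is C(d+n-1, n-1).
= C(3+3-1, 3-1) = C(5, 2)
= 10

10


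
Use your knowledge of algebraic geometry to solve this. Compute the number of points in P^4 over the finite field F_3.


P^4(F_3) has (q^(n+1) - 1)/(q - 1) points.
= 3^4 + 3^3 + 3^2 + 3^1 + 3^0
= 81 + 27 + 9 + 3 + 1
= 121

121


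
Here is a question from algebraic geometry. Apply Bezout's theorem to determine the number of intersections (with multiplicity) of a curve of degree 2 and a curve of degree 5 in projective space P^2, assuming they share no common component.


Bezout's theorem states the intersection count equals the product of degrees.
Intersection count = 2 * 5 = 10

10


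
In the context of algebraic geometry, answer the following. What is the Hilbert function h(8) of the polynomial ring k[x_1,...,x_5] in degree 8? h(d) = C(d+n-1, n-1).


The Hilbert function for the polynomial ring in 5 variables is:
h(d) = C(d+n-1, n-1)
h(8) = C(8+5-1, 5-1) = C(12, 4)
= 12! / (4! * 8!)
= 495

495


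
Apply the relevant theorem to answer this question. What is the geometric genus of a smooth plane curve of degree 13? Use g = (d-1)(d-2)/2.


Using the genus formula for smooth plane curves:
g = (d-1)(d-2)/2
g = (13-1)(13-2)/2
g = 12*11/2
g = 132/2 = 66

66


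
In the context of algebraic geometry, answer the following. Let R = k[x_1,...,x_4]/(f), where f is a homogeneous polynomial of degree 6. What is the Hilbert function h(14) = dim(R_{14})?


For R = k[x_1,...,x_n]/(f) with f homogeneous of degree e:
The Hilbert series is (1 - t^e)/(1 - t)^n.
So h(d) = C(d+n-1, n-1) - C(d-e+n-1, n-1) for d >= e.
With n=4, e=6, d=14:
C(14+4-1, 4-1) = C(17, 3) = 680
C(14-6+4-1, 4-1) = C(11, 3) = 165
h(14) = 680 - 165 = 515

515


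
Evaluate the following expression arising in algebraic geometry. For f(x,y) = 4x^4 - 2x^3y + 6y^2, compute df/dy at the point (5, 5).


df/dy = (-2)*x^3 + 2*6*y^1
At (5,5): (-2)*5^3 + 2*6*5^1
= -250 + 60
= -190

-190


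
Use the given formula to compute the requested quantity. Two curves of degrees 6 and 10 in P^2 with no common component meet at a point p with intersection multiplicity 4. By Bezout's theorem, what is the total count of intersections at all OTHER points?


By Bezout's theorem, the total intersection number is d1 * d2.
Total = 6 * 10 = 60
Intersection multiplicity at p = 4
Remaining intersections = 60 - 4 = 56

56


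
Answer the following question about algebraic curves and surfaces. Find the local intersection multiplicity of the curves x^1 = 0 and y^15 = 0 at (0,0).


The intersection multiplicity of V(x^a) and V(y^b) at the origin is:
I(O; V(x^1), V(y^15)) = dim_k(k[x,y]/(x^1, y^15))
A basis for k[x,y]/(x^1, y^15) is the set of monomials x^i * y^j
where 0 <= i < 1 and 0 <= j < 15.
The number of such monomials is 1 * 15 = 15

15


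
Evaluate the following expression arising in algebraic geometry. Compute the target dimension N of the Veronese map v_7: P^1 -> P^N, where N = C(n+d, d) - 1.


The Veronese embedding v_d: P^n -> P^N maps each point to all
degree-d monomials in n+1 homogeneous coordinates.
N = C(n+d, d) - 1
N = C(1+7, 7) - 1
N = C(8, 7) - 1
C(8, 7) = 8
N = 8 - 1 = 7

7


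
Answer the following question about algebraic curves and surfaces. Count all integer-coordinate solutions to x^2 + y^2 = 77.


Systematically check integer values of x where x^2 <= 77.
For each valid x, check if 77 - x^2 is a perfect square.
Total integer solutions found: 0

0


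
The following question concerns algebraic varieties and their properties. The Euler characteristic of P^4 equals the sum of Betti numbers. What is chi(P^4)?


The complex projective space P^4 has one cell in each even real dimension 0, 2, ..., 8.
The cohomology groups are H^{2k}(P^4) = Z for k = 0,...,4, and 0 otherwise.
Euler characteristic = sum of Betti numbers = 1 per even-dimensional cohomology group.
chi(P^4) = 4 + 1 = 5

5


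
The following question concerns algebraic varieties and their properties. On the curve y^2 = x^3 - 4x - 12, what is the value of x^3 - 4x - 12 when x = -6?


Compute x^3 - 4x - 12 at x = -6:
x^3 = (-6)^3 = -216
(-4)*x = (-4)*(-6) = 24
Sum: -216 + 24 - 12 = -204

-204


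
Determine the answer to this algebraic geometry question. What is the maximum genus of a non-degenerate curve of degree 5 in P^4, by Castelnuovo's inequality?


Castelnuovo's bound: write d - 1 = m(r-1) + epsilon with 0 <= epsilon < r-1.
d - 1 = 5 - 1 = 4
r - 1 = 4 - 1 = 3
4 = 1*3 + 1, so m = 1, epsilon = 1
pi(d, r) = m(m-1)(r-1)/2 + m*epsilon
= 1*0*3/2 + 1*1
= 0/2 + 1
= 0 + 1 = 1

1


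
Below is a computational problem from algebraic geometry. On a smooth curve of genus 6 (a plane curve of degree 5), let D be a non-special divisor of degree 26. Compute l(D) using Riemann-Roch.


First, compute the genus of a smooth plane curve of degree 5:
g = (d-1)(d-2)/2 = (5-1)(5-2)/2 = 6
For a non-special divisor D (i.e., h^1(D) = 0), Riemann-Roch gives:
l(D) = deg(D) - g + 1
Since deg(D) = 26 >= 2g - 1 = 11, D is non-special.
l(D) = 26 - 6 + 1 = 21

21


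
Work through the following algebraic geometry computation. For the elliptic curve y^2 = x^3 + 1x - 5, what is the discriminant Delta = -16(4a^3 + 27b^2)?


Compute each component:
4a^3 = 4*1^3 = 4*1 = 4
27b^2 = 27*(-5)^2 = 27*25 = 675
4a^3 + 27b^2 = 4 + 675 = 679
Delta = -16*679 = -10864

-10864


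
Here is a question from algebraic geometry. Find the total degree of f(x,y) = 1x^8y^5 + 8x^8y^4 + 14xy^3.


Examine each term for its total degree (sum of exponents).
  Term '1x^8y^5' has total degree 8+5 = 13.
  Term '8x^8y^4' has total degree 8+4 = 12.
  Term '14xy^3' has total degree 1+3 = 4.
The maximum total degree among all terms is 13.

13


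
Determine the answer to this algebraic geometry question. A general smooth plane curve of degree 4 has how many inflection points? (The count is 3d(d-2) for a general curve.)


For a general smooth plane curve C of degree d, the inflection points are
the intersection of C with its Hessian curve, which has degree 3(d-2).
By Bezout, the total intersection number is d * 3(d-2) = 4 * 6 = 24.
For a general curve every flex is ordinary, so each contributes
multiplicity 1 to C·Hess(C), and the number of distinct inflection
points is 3d(d-2).
Inflection points = 3*4*(4-2) = 3*4*2 = 24

24


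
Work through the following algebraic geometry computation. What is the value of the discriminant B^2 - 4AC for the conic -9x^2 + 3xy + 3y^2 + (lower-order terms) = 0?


The discriminant of a conic Ax^2 + Bxy + Cy^2 + ... = 0 is B^2 - 4AC.
B^2 = 3^2 = 9
4AC = 4*(-9)*3 = -108
Discriminant = 9 + 108 = 117

117


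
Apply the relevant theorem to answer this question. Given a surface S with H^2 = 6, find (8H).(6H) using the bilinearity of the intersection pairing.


Using bilinearity of the intersection pairing on a surface S:
(aH).(bH) = ab * (H.H)
We have H^2 = 6.
D.E = (8H).(6H) = 8*6*6
= 48*6
= 288

288


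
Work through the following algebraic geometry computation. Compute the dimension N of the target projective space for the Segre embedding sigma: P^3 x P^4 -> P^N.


The Segre embedding maps P^m x P^n into P^N via
all products of coordinates from each factor.
N = (m+1)(n+1) - 1
N = (3+1)(4+1) - 1
N = 4*5 - 1
N = 20 - 1 = 19

19


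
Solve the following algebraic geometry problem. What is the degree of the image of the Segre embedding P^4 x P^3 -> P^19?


The degree of the Segre variety P^4 x P^3 is C(m+n, m).
= C(7, 4)
= 35

35


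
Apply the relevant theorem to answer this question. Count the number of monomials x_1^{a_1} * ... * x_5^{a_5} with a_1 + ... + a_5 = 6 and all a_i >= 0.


The number of degree-6 monomials in 5 variables is C(d+n-1, n-1).
= C(6+5-1, 5-1) = C(10, 4)
= 210

210


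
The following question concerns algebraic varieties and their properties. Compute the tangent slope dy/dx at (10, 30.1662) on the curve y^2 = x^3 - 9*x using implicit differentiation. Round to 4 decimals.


Using implicit differentiation of y^2 = x^3 - 9*x:
2y * dy/dx = 3x^2 - 9
dy/dx = (3x^2 - 9)/(2y)
Numerator: 3*10^2 - 9 = 291
Denominator: 2*30.1662 = 60.3324
dy/dx = 291/60.3324 = 4.8233

4.8233


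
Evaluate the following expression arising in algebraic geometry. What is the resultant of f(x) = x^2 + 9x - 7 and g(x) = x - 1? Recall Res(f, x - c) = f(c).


For Res(f, x - c), we evaluate f at x = c.
f(1) = 1^2 + 9*1 - 7
= 1 + 9 - 7
= 10 - 7 = 3
Res(f, g) = 3

3


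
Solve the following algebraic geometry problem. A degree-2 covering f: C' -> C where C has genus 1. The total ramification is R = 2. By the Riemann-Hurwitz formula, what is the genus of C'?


Riemann-Hurwitz formula: 2g' - 2 = d(2g - 2) + R
Given: d = 2, g = 1, R = 2
2g' - 2 = 2*(2*1 - 2) + 2
2g' - 2 = 2*0 + 2
2g' - 2 = 0 + 2 = 2
2g' = 4
g' = 2

2


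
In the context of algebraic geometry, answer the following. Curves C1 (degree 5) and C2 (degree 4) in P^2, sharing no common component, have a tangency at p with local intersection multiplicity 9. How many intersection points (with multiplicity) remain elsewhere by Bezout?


By Bezout's theorem, the total intersection number is d1 * d2.
Total = 5 * 4 = 20
Intersection multiplicity at p = 9
Remaining intersections = 20 - 9 = 11

11


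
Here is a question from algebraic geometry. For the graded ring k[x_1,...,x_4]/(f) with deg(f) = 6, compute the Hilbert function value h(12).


For R = k[x_1,...,x_n]/(f) with f homogeneous of degree e:
The Hilbert series is (1 - t^e)/(1 - t)^n.
So h(d) = C(d+n-1, n-1) - C(d-e+n-1, n-1) for d >= e.
With n=4, e=6, d=12:
C(12+4-1, 4-1) = C(15, 3) = 455
C(12-6+4-1, 4-1) = C(9, 3) = 84
h(12) = 455 - 84 = 371

371


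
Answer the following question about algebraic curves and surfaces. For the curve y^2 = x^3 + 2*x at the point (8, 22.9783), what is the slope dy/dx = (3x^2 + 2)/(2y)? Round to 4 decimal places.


Using implicit differentiation of y^2 = x^3 + 2*x:
2y * dy/dx = 3x^2 + 2
dy/dx = (3x^2 + 2)/(2y)
Numerator: 3*8^2 + 2 = 194
Denominator: 2*22.9783 = 45.9566
dy/dx = 194/45.9566 = 4.2214

4.2214


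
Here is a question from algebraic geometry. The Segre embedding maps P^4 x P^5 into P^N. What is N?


The Segre embedding maps P^m x P^n into P^N via
all products of coordinates from each factor.
N = (m+1)(n+1) - 1
N = (4+1)(5+1) - 1
N = 5*6 - 1
N = 30 - 1 = 29

29


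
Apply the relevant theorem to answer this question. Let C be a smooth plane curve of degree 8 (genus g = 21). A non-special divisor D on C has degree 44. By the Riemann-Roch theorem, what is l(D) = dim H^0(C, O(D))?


First, compute the genus of a smooth plane curve of degree 8:
g = (d-1)(d-2)/2 = (8-1)(8-2)/2 = 21
For a non-special divisor D (i.e., h^1(D) = 0), Riemann-Roch gives:
l(D) = deg(D) - g + 1
Since deg(D) = 44 >= 2g - 1 = 41, D is non-special.
l(D) = 44 - 21 + 1 = 24

24


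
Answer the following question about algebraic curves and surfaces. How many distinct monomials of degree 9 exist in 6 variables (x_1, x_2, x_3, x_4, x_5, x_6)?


The number of degree-9 monomials in 6 variables is C(d+n-1, n-1).
= C(9+6-1, 6-1) = C(14, 5)
= 2002

2002


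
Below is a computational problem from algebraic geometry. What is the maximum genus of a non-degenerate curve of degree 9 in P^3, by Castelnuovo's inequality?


Castelnuovo's bound: write d - 1 = m(r-1) + epsilon with 0 <= epsilon < r-1.
d - 1 = 9 - 1 = 8
r - 1 = 3 - 1 = 2
8 = 4*2 + 0, so m = 4, epsilon = 0
pi(d, r) = m(m-1)(r-1)/2 + m*epsilon
= 4*3*2/2 + 4*0
= 24/2 + 0
= 12 + 0 = 12

12


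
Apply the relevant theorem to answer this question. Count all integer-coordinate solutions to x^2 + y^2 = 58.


Systematically check integer values of x where x^2 <= 58.
For each valid x, check if 58 - x^2 is a perfect square.
x=3: 58 - 9 = 49, sqrt = 7 (valid)
x=7: 58 - 49 = 9, sqrt = 3 (valid)
Total integer solutions found: 8

8


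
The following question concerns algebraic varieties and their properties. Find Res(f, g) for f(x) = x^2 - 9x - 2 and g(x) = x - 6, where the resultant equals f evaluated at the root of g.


For Res(f, x - c), we evaluate f at x = c.
f(6) = 6^2 - 9*6 - 2
= 36 - 54 - 2
= -18 - 2 = -20
Res(f, g) = -20

-20


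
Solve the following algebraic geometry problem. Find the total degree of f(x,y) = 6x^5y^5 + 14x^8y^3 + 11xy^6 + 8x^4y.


Examine each term for its total degree (sum of exponents).
  Term '6x^5y^5' has total degree 5+5 = 10.
  Term '14x^8y^3' has total degree 8+3 = 11.
  Term '11xy^6' has total degree 1+6 = 7.
  Term '8x^4y' has total degree 4+1 = 5.
The maximum total degree among all terms is 11.

11


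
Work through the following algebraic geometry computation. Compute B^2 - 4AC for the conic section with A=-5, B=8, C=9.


The discriminant of a conic Ax^2 + Bxy + Cy^2 + ... = 0 is B^2 - 4AC.
B^2 = 8^2 = 64
4AC = 4*(-5)*9 = -180
Discriminant = 64 + 180 = 244

244


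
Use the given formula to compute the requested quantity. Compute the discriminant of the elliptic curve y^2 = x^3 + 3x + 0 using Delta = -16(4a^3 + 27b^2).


Compute each component:
4a^3 = 4*3^3 = 4*27 = 108
27b^2 = 27*0^2 = 27*0 = 0
4a^3 + 27b^2 = 108 + 0 = 108
Delta = -16*108 = -1728

-1728


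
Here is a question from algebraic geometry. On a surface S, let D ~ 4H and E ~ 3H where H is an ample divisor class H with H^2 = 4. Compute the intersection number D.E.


Using bilinearity of the intersection pairing on a surface S:
(aH).(bH) = ab * (H.H)
We have H^2 = 4.
D.E = (4H).(3H) = 4*3*4
= 12*4
= 48

48


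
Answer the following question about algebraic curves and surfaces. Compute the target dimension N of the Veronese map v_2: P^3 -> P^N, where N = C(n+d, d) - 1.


The Veronese embedding v_d: P^n -> P^N maps each point to all
degree-d monomials in n+1 homogeneous coordinates.
N = C(n+d, d) - 1
N = C(3+2, 2) - 1
N = C(5, 2) - 1
C(5, 2) = 10
N = 10 - 1 = 9

9


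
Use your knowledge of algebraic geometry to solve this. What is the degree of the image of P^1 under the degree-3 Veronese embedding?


The Veronese variety v_3(P^1) has degree d^r.
d^r = 3^1 = 3

3


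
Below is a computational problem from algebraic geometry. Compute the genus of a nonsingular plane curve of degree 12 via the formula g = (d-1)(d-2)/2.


Using the genus formula for smooth plane curves:
g = (d-1)(d-2)/2
g = (12-1)(12-2)/2
g = 11*10/2
g = 110/2 = 55

55


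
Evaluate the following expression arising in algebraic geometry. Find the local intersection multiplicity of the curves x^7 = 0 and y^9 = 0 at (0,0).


The intersection multiplicity of V(x^a) and V(y^b) at the origin is:
I(O; V(x^7), V(y^9)) = dim_k(k[x,y]/(x^7, y^9))
A basis for k[x,y]/(x^7, y^9) is the set of monomials x^i * y^j
where 0 <= i < 7 and 0 <= j < 9.
The number of such monomials is 7 * 9 = 63

63


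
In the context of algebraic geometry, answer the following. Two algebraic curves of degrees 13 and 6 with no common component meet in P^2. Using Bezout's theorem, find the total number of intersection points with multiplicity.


Bezout's theorem states the intersection count equals the product of degrees.
Intersection count = 13 * 6 = 78

78


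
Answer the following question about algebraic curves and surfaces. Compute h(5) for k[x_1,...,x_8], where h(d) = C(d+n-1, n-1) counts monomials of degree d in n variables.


The Hilbert function for the polynomial ring in 8 variables is:
h(d) = C(d+n-1, n-1)
h(5) = C(5+8-1, 8-1) = C(12, 7)
= 12! / (7! * 5!)
= 792

792


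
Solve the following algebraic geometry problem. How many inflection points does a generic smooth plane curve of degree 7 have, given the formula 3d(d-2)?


For a general smooth plane curve C of degree d, the inflection points are
the intersection of C with its Hessian curve, which has degree 3(d-2).
By Bezout, the total intersection number is d * 3(d-2) = 7 * 15 = 105.
For a general curve every flex is ordinary, so each contributes
multiplicity 1 to C·Hess(C), and the number of distinct inflection
points is 3d(d-2).
Inflection points = 3*7*(7-2) = 3*7*5 = 105

105


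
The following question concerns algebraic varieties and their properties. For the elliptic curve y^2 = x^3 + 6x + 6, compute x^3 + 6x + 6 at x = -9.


Compute x^3 + 6x + 6 at x = -9:
x^3 = (-9)^3 = -729
6*x = 6*(-9) = -54
Sum: -729 - 54 + 6 = -777

-777


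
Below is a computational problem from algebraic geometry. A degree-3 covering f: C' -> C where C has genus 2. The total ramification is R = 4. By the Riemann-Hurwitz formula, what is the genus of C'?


Riemann-Hurwitz formula: 2g' - 2 = d(2g - 2) + R
Given: d = 3, g = 2, R = 4
2g' - 2 = 3*(2*2 - 2) + 4
2g' - 2 = 3*2 + 4
2g' - 2 = 6 + 4 = 10
2g' = 12
g' = 6

6


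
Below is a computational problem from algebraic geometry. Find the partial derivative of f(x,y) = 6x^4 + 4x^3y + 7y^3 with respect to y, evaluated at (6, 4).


df/dy = 4*x^3 + 3*7*y^2
At (6,4): 4*6^3 + 3*7*4^2
= 864 + 336
= 1200

1200


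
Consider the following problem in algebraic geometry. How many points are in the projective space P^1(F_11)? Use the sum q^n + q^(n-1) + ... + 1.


P^1(F_11) has (q^(n+1) - 1)/(q - 1) points.
= 11^1 + 11^0
= 11 + 1
= 12

12


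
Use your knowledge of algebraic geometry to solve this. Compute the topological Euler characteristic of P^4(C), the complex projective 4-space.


The complex projective space P^4 has one cell in each even real dimension 0, 2, ..., 8.
The cohomology groups are H^{2k}(P^4) = Z for k = 0,...,4, and 0 otherwise.
Euler characteristic = sum of Betti numbers = 1 per even-dimensional cohomology group.
chi(P^4) = 4 + 1 = 5

5


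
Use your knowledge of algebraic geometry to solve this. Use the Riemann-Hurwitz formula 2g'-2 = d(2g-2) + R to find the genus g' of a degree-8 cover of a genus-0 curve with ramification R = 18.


Riemann-Hurwitz formula: 2g' - 2 = d(2g - 2) + R
Given: d = 8, g = 0, R = 18
2g' - 2 = 8*(2*0 - 2) + 18
2g' - 2 = 8*(-2) + 18
2g' - 2 = -16 + 18 = 2
2g' = 4
g' = 2

2


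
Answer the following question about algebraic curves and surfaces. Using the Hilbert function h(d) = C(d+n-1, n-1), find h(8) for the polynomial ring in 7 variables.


The Hilbert function for the polynomial ring in 7 variables is:
h(d) = C(d+n-1, n-1)
h(8) = C(8+7-1, 7-1) = C(14, 6)
= 14! / (6! * 8!)
= 3003

3003


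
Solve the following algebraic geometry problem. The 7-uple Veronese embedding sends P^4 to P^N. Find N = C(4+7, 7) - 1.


The Veronese embedding v_d: P^n -> P^N maps each point to all
degree-d monomials in n+1 homogeneous coordinates.
N = C(n+d, d) - 1
N = C(4+7, 7) - 1
N = C(11, 7) - 1
C(11, 7) = 330
N = 330 - 1 = 329

329


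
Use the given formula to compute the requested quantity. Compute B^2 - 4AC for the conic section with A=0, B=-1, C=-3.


The discriminant of a conic Ax^2 + Bxy + Cy^2 + ... = 0 is B^2 - 4AC.
B^2 = (-1)^2 = 1
4AC = 4*0*(-3) = 0
Discriminant = 1 + 0 = 1

1


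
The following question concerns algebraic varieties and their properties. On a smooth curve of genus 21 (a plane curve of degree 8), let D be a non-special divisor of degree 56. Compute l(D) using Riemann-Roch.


First, compute the genus of a smooth plane curve of degree 8:
g = (d-1)(d-2)/2 = (8-1)(8-2)/2 = 21
For a non-special divisor D (i.e., h^1(D) = 0), Riemann-Roch gives:
l(D) = deg(D) - g + 1
Since deg(D) = 56 >= 2g - 1 = 41, D is non-special.
l(D) = 56 - 21 + 1 = 36

36


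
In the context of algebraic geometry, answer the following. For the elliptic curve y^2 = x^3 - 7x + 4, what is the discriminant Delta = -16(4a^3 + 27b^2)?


Compute each component:
4a^3 = 4*(-7)^3 = 4*(-343) = -1372
27b^2 = 27*4^2 = 27*16 = 432
4a^3 + 27b^2 = -1372 + 432 = -940
Delta = -16*(-940) = 15040

15040


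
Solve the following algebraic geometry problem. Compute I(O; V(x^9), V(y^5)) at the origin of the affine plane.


The intersection multiplicity of V(x^a) and V(y^b) at the origin is:
I(O; V(x^9), V(y^5)) = dim_k(k[x,y]/(x^9, y^5))
A basis for k[x,y]/(x^9, y^5) is the set of monomials x^i * y^j
where 0 <= i < 9 and 0 <= j < 5.
The number of such monomials is 9 * 5 = 45

45


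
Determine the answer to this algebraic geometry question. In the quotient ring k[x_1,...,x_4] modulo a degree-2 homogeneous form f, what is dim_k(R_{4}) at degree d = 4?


For R = k[x_1,...,x_n]/(f) with f homogeneous of degree e:
The Hilbert series is (1 - t^e)/(1 - t)^n.
So h(d) = C(d+n-1, n-1) - C(d-e+n-1, n-1) for d >= e.
With n=4, e=2, d=4:
C(4+4-1, 4-1) = C(7, 3) = 35
C(4-2+4-1, 4-1) = C(5, 3) = 10
h(4) = 35 - 10 = 25

25


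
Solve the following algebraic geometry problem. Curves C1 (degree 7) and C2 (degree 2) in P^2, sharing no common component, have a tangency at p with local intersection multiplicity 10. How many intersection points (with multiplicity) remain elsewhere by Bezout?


By Bezout's theorem, the total intersection number is d1 * d2.
Total = 7 * 2 = 14
Intersection multiplicity at p = 10
Remaining intersections = 14 - 10 = 4

4


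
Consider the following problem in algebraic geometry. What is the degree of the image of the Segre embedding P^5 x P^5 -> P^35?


The degree of the Segre variety P^5 x P^5 is C(m+n, m).
= C(10, 5)
= 252

252


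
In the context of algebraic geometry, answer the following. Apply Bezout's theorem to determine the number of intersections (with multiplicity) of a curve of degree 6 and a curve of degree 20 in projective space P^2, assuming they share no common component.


Bezout's theorem states the intersection count equals the product of degrees.
Intersection count = 6 * 20 = 120

120


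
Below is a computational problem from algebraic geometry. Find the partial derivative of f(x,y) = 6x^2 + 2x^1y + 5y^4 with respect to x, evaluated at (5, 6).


df/dx = 2*6*x^1 + 1*2*x^0*y
At (5,6): 2*6*5^1 + 1*2*5^0*6
= 60 + 12
= 72

72


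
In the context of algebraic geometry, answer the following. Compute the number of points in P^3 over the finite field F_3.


P^3(F_3) has (q^(n+1) - 1)/(q - 1) points.
= 3^3 + 3^2 + 3^1 + 3^0
= 27 + 9 + 3 + 1
= 40

40


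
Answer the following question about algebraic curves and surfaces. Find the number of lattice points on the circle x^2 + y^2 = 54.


Systematically check integer values of x where x^2 <= 54.
For each valid x, check if 54 - x^2 is a perfect square.
Total integer solutions found: 0

0


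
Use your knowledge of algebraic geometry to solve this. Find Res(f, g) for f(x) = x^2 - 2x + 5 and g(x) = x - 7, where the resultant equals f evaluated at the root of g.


For Res(f, x - c), we evaluate f at x = c.
f(7) = 7^2 - 2*7 + 5
= 49 - 14 + 5
= 35 + 5 = 40
Res(f, g) = 40

40


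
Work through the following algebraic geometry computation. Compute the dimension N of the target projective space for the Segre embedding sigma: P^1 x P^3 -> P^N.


The Segre embedding maps P^m x P^n into P^N via
all products of coordinates from each factor.
N = (m+1)(n+1) - 1
N = (1+1)(3+1) - 1
N = 2*4 - 1
N = 8 - 1 = 7

7


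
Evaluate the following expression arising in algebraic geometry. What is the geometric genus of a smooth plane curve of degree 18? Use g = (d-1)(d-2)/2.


Using the genus formula for smooth plane curves:
g = (d-1)(d-2)/2
g = (18-1)(18-2)/2
g = 17*16/2
g = 272/2 = 136

136


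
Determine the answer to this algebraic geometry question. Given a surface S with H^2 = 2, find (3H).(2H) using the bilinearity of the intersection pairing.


Using bilinearity of the intersection pairing on a surface S:
(aH).(bH) = ab * (H.H)
We have H^2 = 2.
D.E = (3H).(2H) = 3*2*2
= 6*2
= 12

12


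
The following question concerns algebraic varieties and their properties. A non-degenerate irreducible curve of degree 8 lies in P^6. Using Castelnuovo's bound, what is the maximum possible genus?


Castelnuovo's bound: write d - 1 = m(r-1) + epsilon with 0 <= epsilon < r-1.
d - 1 = 8 - 1 = 7
r - 1 = 6 - 1 = 5
7 = 1*5 + 2, so m = 1, epsilon = 2
pi(d, r) = m(m-1)(r-1)/2 + m*epsilon
= 1*0*5/2 + 1*2
= 0/2 + 2
= 0 + 2 = 2

2


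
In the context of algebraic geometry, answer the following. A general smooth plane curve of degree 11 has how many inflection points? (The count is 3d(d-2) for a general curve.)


For a general smooth plane curve C of degree d, the inflection points are
the intersection of C with its Hessian curve, which has degree 3(d-2).
By Bezout, the total intersection number is d * 3(d-2) = 11 * 27 = 297.
For a general curve every flex is ordinary, so each contributes
multiplicity 1 to C·Hess(C), and the number of distinct inflection
points is 3d(d-2).
Inflection points = 3*11*(11-2) = 3*11*9 = 297

297
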